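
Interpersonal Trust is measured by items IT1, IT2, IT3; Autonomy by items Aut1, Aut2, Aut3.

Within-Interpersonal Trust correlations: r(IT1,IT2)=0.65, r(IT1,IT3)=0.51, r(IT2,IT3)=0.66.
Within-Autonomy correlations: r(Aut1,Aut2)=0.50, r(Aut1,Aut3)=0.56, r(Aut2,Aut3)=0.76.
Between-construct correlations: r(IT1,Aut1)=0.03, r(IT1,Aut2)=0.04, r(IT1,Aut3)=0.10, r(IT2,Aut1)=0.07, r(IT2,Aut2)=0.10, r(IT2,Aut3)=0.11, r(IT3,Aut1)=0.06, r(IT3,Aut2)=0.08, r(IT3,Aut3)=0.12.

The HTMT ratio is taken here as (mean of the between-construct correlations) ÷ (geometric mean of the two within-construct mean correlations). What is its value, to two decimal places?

0.13

Mean heterotrait r = 0.71/9 = 0.0789.
Mean within-IT = 1.82/3 = 0.6067; mean within-Aut = 1.82/3 = 0.6067.
Geometric mean = √(0.6067 × 0.6067) = 0.6067.
HTMT = 0.0789 / 0.6067 = 0.13.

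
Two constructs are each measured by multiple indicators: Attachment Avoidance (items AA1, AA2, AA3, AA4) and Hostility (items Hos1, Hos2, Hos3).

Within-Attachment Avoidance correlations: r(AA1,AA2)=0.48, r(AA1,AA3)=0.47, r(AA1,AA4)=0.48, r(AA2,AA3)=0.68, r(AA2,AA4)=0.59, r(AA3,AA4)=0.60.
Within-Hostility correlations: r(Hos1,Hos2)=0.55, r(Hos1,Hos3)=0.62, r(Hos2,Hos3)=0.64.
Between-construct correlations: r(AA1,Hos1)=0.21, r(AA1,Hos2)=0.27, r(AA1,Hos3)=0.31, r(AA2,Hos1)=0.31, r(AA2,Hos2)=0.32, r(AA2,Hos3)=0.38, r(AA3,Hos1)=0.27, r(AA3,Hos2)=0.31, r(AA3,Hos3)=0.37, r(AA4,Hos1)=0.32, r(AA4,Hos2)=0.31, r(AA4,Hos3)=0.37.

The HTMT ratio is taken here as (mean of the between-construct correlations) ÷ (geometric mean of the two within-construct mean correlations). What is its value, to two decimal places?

Between-construct mean = 3.75/12 = 0.3125.
Mean within-AA = 3.30/6 = 0.5500; mean within-Hos = 1.81/3 = 0.6033.
Geometric mean = √(0.5500 × 0.6033) = 0.5760.
HTMT = 0.3125 / 0.5760 = 0.54.

0.54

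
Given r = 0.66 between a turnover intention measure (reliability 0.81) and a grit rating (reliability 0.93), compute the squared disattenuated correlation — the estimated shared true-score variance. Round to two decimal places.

0.58

Disattenuated r = 0.66 / √(0.81 × 0.93) = 0.66 / 0.8679 = 0.7605.
Shared true-score variance = 0.7605² = 0.5784 ≈ 0.58.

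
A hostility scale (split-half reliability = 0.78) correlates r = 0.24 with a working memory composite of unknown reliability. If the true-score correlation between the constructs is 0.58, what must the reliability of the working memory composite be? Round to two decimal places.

r_true = r_obs / √(r_xx · r_yy) ⇒ 0.58 = 0.24 / √(0.78 · r_yy).
√(0.78 · r_yy) = 0.24 / 0.58 = 0.4138; 0.78 · r_yy = 0.1712; r_yy = 0.1712 / 0.78 ≈ 0.22.

0.22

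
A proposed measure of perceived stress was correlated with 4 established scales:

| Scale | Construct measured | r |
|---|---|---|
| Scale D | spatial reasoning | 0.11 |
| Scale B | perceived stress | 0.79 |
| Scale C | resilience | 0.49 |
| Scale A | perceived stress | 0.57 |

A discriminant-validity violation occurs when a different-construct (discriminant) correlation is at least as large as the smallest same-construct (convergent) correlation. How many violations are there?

Convergent (same construct = perceived stress): Scale B, Scale A.
Smallest convergent = 0.57. Discriminant values: 0.11, 0.49; count ≥ 0.57 → 0.

0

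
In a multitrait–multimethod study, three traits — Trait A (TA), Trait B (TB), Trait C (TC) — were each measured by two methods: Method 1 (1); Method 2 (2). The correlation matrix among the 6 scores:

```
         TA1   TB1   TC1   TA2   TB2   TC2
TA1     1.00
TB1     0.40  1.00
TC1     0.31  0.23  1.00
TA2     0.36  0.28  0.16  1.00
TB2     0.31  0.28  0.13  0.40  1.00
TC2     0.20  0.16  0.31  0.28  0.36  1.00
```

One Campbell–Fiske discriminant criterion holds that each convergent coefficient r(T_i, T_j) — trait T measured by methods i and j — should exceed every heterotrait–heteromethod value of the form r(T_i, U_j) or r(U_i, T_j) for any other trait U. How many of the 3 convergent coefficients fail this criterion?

1

Convergent coefficients and their comparison sets:
TA (methods 1·2): 0.36 vs {0.31, 0.28, 0.20, 0.16} → pass.
TB (methods 1·2): 0.28 vs {0.28, 0.31, 0.16, 0.13} → fail.
TC (methods 1·2): 0.31 vs {0.16, 0.20, 0.13, 0.16} → pass.
1 of 3 fail.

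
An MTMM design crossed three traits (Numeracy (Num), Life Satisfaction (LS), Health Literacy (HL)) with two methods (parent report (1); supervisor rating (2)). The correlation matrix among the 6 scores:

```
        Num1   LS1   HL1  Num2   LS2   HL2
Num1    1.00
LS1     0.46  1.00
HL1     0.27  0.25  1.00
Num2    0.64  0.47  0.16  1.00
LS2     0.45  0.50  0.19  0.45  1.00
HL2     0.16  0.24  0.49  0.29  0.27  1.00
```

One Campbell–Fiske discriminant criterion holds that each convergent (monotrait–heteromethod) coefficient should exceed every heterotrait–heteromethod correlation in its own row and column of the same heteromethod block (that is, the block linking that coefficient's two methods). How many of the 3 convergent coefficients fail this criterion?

Each convergent coefficient versus the relevant comparison correlations:
Num (methods 1·2): 0.64 vs {0.45, 0.47, 0.16, 0.16} → pass.
LS (methods 1·2): 0.50 vs {0.47, 0.45, 0.24, 0.19} → pass.
HL (methods 1·2): 0.49 vs {0.16, 0.16, 0.19, 0.24} → pass.
0 of 3 fail.

0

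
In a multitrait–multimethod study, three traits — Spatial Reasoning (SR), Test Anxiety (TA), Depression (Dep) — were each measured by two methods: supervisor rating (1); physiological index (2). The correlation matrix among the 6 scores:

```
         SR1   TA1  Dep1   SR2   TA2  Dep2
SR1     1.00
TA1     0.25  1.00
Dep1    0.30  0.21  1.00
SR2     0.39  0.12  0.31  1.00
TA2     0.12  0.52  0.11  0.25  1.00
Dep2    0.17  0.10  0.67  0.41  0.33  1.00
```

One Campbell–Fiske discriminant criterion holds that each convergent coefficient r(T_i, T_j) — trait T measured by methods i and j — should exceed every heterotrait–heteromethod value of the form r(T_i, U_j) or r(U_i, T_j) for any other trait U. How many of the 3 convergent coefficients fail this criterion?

Convergent coefficients and their comparison sets:
SR (methods 1·2): 0.39 vs {0.12, 0.12, 0.17, 0.31} → pass.
TA (methods 1·2): 0.52 vs {0.12, 0.12, 0.10, 0.11} → pass.
Dep (methods 1·2): 0.67 vs {0.31, 0.17, 0.11, 0.10} → pass.
0 of 3 fail.

0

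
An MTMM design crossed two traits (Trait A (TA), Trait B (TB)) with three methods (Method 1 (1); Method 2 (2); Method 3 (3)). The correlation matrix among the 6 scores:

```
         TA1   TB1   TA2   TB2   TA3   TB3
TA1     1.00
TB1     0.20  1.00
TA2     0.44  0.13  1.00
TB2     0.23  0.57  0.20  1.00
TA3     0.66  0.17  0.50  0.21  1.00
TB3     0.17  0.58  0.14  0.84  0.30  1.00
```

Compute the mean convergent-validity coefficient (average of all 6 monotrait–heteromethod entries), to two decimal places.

Convergent values: 0.44, 0.66, 0.50, 0.57, 0.58, 0.84; mean = 3.59/6 = 0.60.

0.60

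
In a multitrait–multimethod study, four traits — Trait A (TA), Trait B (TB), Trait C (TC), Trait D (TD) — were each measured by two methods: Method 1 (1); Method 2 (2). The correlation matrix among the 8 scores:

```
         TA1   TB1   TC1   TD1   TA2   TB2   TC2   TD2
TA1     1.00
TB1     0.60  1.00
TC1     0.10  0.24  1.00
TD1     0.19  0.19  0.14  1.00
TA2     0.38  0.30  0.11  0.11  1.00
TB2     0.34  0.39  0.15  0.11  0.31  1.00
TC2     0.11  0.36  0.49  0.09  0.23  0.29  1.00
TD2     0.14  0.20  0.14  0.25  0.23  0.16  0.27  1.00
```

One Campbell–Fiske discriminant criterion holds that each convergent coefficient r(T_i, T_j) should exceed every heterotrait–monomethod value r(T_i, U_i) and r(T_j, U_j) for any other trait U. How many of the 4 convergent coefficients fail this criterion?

Each convergent coefficient versus the relevant comparison correlations:
TA (methods 1·2): 0.38 vs {0.60, 0.31, 0.10, 0.23, 0.19, 0.23} → fail.
TB (methods 1·2): 0.39 vs {0.60, 0.31, 0.24, 0.29, 0.19, 0.16} → fail.
TC (methods 1·2): 0.49 vs {0.10, 0.23, 0.24, 0.29, 0.14, 0.27} → pass.
TD (methods 1·2): 0.25 vs {0.19, 0.23, 0.19, 0.16, 0.14, 0.27} → fail.
3 of 4 fail.

3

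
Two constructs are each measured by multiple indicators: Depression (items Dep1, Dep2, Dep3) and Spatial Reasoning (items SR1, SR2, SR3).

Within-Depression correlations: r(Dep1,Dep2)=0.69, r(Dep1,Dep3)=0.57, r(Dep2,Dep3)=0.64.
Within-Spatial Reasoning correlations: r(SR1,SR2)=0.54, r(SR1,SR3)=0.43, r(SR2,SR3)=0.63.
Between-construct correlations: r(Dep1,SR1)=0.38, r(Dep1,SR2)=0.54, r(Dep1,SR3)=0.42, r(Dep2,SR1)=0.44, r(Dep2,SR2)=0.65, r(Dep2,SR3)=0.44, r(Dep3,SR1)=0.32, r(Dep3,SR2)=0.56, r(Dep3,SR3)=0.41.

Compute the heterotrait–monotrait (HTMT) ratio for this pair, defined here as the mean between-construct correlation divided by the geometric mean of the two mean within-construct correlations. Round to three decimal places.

0.795

Mean between = 4.16/9 = 0.4622.
Mean within-Dep = 1.90/3 = 0.6333; mean within-SR = 1.60/3 = 0.5333.
Geometric mean = √(0.6333 × 0.5333) = 0.5812.
HTMT = 0.4622 / 0.5812 = 0.795.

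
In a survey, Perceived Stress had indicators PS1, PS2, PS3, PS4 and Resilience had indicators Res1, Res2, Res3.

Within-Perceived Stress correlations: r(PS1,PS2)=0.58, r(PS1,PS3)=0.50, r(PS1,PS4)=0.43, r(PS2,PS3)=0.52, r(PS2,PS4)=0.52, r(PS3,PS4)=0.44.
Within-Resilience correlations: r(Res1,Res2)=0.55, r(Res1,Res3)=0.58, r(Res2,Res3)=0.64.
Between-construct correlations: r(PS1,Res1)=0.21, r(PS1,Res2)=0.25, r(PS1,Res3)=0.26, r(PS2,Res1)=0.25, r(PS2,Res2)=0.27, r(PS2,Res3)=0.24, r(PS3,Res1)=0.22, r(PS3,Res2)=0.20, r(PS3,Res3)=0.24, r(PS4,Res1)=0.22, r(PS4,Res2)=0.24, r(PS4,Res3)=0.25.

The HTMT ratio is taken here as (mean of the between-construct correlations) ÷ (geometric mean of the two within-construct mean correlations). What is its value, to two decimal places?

Mean between = 2.85/12 = 0.2375.
Mean within-PS = 2.99/6 = 0.4983; mean within-Res = 1.77/3 = 0.5900.
Geometric mean = √(0.4983 × 0.5900) = 0.5422.
HTMT = 0.2375 / 0.5422 = 0.44.

0.44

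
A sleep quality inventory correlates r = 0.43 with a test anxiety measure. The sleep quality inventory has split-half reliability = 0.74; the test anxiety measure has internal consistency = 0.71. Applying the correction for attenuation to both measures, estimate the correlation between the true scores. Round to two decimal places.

r_true = r_obs / √(r_xx · r_yy) = 0.43 / √(0.74 × 0.71) = 0.43 / √0.5254 = 0.43 / 0.7248 ≈ 0.59.

0.59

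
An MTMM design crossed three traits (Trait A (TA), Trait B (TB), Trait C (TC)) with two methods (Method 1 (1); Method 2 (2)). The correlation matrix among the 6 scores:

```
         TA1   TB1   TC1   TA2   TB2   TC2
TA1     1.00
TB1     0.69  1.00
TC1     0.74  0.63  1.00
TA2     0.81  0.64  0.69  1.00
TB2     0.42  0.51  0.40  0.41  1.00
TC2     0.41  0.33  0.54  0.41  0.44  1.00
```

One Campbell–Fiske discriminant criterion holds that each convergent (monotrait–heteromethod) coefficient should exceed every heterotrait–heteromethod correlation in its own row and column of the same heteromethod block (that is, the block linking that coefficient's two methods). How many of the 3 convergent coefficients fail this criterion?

2

Convergent coefficients and their comparison sets:
TA (methods 1·2): 0.81 vs {0.42, 0.64, 0.41, 0.69} → pass.
TB (methods 1·2): 0.51 vs {0.64, 0.42, 0.33, 0.40} → fail.
TC (methods 1·2): 0.54 vs {0.69, 0.41, 0.40, 0.33} → fail.
2 of 3 fail.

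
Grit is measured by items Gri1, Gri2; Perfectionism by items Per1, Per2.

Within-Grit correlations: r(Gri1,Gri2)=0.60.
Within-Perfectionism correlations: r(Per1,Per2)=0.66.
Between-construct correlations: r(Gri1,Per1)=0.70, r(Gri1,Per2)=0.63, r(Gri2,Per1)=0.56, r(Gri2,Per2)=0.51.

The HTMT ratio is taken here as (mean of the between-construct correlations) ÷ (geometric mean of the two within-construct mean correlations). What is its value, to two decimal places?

Mean between = 2.40/4 = 0.6000.
Mean within-Gri = 0.60/1 = 0.6000; mean within-Per = 0.66/1 = 0.6600.
Geometric mean = √(0.6000 × 0.6600) = 0.6293.
HTMT = 0.6000 / 0.6293 = 0.95.

0.95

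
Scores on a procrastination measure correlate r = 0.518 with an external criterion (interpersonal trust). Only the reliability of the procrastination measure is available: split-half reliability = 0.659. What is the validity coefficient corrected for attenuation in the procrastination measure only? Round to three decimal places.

0.638

Single correction: r_c = r_obs / √r_xx = 0.518 / √0.659 = 0.518 / 0.8118 ≈ 0.638.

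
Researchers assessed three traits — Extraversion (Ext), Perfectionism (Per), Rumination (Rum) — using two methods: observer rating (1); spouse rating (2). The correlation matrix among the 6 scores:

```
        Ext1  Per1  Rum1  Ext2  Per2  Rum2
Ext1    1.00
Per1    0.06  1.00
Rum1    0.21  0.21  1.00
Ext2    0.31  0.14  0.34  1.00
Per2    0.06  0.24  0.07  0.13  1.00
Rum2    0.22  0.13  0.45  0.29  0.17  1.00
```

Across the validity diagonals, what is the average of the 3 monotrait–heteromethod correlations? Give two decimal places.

0.33

Convergent values: 0.31, 0.24, 0.45; mean = 1.00/3 = 0.33.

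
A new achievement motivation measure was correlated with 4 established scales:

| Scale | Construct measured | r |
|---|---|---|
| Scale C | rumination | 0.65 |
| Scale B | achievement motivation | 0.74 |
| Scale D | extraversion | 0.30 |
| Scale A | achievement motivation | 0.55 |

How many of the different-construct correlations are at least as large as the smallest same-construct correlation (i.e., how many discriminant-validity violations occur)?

1

Convergent (same construct = achievement motivation): Scale B, Scale A.
Smallest convergent = 0.55. Discriminant values: 0.65, 0.30; count ≥ 0.55 → 1.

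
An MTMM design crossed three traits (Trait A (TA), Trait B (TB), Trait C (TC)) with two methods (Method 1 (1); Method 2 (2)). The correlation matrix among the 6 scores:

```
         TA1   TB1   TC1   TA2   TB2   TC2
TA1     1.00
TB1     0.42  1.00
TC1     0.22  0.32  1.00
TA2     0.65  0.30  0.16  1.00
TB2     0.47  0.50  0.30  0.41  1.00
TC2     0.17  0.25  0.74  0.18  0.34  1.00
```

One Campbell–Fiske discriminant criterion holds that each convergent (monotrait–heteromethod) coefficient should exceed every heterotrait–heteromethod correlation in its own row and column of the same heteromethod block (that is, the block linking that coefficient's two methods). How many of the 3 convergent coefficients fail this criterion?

0

Each convergent coefficient versus the relevant comparison correlations:
TA (methods 1·2): 0.65 vs {0.47, 0.30, 0.17, 0.16} → pass.
TB (methods 1·2): 0.50 vs {0.30, 0.47, 0.25, 0.30} → pass.
TC (methods 1·2): 0.74 vs {0.16, 0.17, 0.30, 0.25} → pass.
0 of 3 fail.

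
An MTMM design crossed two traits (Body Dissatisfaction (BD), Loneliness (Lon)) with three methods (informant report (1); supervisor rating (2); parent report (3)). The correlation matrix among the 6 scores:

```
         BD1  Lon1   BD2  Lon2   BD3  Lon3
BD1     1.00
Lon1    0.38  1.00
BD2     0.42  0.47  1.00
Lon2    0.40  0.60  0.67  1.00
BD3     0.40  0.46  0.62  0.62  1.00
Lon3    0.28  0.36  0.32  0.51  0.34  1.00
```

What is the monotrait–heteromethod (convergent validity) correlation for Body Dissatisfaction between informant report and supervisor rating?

Same trait (BD), different methods: r(BD1, BD2) = 0.42.

0.42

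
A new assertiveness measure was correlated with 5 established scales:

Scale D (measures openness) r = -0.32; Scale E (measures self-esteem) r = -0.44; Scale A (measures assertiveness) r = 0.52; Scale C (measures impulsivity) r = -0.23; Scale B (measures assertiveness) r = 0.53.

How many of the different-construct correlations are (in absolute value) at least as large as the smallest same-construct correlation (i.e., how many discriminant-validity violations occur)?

0

Convergent (same construct = assertiveness): Scale A, Scale B.
Smallest convergent = 0.52. Discriminant |r|: 0.32, 0.44, 0.23; count ≥ 0.52 → 0.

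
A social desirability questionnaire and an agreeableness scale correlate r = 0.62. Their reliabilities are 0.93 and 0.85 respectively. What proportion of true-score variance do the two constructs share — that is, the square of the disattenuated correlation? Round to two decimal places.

0.49

Disattenuated r = 0.62 / √(0.93 × 0.85) = 0.62 / 0.8891 = 0.6973.
Shared true-score variance = 0.6973² = 0.4862 ≈ 0.49.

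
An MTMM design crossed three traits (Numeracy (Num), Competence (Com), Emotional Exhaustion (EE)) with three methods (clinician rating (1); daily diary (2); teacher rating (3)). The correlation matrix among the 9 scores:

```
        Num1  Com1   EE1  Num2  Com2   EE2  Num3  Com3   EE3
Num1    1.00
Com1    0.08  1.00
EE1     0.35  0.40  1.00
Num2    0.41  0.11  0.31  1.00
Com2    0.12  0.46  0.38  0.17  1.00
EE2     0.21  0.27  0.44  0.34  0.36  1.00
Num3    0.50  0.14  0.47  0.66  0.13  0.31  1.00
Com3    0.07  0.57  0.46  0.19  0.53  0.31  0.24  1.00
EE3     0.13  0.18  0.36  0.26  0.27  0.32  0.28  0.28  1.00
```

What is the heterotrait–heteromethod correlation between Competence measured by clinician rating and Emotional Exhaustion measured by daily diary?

0.27

Different traits and methods: r(Com1, EE2) = 0.27.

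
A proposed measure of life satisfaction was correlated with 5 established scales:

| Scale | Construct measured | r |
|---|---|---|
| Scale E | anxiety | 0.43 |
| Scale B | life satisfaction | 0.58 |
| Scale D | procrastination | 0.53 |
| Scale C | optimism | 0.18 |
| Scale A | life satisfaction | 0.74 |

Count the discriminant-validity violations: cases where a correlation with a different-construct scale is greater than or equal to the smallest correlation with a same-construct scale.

Convergent (same construct = life satisfaction): Scale B, Scale A.
Smallest convergent = 0.58. Discriminant values: 0.43, 0.53, 0.18; count ≥ 0.58 → 0.

0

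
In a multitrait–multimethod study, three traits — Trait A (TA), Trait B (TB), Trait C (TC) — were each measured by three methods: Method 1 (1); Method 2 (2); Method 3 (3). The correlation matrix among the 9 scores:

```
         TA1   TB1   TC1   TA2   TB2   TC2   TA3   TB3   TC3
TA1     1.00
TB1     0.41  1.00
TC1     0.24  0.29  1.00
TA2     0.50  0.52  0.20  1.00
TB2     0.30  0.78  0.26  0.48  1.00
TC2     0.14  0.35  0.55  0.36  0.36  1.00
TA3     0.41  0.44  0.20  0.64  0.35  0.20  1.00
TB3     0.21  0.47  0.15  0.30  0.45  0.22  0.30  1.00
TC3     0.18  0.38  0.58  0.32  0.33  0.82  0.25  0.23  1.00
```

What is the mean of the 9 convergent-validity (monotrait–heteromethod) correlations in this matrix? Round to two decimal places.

0.58

Convergent values: 0.50, 0.41, 0.64, 0.78, 0.47, 0.45, 0.55, 0.58, 0.82; mean = 5.20/9 = 0.58.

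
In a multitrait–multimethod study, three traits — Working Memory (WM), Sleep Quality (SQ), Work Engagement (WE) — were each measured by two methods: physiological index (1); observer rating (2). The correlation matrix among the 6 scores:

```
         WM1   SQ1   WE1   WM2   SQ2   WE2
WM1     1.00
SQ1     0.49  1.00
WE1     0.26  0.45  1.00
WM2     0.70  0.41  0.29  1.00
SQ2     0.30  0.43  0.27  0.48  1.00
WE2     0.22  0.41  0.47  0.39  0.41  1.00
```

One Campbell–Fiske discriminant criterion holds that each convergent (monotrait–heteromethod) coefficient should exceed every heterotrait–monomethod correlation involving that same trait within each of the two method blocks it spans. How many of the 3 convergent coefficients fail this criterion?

Checking each validity diagonal entry against its comparison values:
WM (methods 1·2): 0.70 vs {0.49, 0.48, 0.26, 0.39} → pass.
SQ (methods 1·2): 0.43 vs {0.49, 0.48, 0.45, 0.41} → fail.
WE (methods 1·2): 0.47 vs {0.26, 0.39, 0.45, 0.41} → pass.
1 of 3 fail.

1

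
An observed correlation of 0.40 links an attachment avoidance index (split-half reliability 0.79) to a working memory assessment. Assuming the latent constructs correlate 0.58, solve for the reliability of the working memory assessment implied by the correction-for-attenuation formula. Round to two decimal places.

0.60

r_true = r_obs / √(r_xx · r_yy) ⇒ 0.58 = 0.40 / √(0.79 · r_yy).
√(0.79 · r_yy) = 0.40 / 0.58 = 0.6897; 0.79 · r_yy = 0.4757; r_yy = 0.4757 / 0.79 ≈ 0.60.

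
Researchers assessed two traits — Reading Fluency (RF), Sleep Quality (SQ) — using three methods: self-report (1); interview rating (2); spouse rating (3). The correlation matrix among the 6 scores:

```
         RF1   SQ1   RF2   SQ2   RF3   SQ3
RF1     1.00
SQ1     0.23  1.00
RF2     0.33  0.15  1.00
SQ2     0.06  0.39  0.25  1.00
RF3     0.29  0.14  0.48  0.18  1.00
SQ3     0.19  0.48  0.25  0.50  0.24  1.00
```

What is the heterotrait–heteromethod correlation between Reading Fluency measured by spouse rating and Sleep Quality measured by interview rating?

Different traits and methods: r(RF3, SQ2) = 0.18.

0.18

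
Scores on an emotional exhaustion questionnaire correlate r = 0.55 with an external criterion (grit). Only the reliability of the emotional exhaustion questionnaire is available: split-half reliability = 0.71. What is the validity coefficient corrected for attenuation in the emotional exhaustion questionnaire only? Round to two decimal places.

Single correction: r_c = r_obs / √r_xx = 0.55 / √0.71 = 0.55 / 0.8426 ≈ 0.65.

0.65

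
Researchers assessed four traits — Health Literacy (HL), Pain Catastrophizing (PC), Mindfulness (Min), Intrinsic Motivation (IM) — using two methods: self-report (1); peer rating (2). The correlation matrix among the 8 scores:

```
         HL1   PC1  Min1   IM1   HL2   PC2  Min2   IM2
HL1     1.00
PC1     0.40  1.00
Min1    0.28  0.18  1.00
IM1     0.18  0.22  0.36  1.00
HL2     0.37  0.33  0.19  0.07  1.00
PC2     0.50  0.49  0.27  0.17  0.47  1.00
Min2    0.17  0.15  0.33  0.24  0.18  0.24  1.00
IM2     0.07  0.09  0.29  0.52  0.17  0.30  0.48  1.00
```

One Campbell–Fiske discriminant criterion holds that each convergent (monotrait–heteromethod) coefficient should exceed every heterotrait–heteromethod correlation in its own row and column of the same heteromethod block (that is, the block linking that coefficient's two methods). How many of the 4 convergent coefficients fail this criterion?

Checking each validity diagonal entry against its comparison values:
HL (methods 1·2): 0.37 vs {0.50, 0.33, 0.17, 0.19, 0.07, 0.07} → fail.
PC (methods 1·2): 0.49 vs {0.33, 0.50, 0.15, 0.27, 0.09, 0.17} → fail.
Min (methods 1·2): 0.33 vs {0.19, 0.17, 0.27, 0.15, 0.29, 0.24} → pass.
IM (methods 1·2): 0.52 vs {0.07, 0.07, 0.17, 0.09, 0.24, 0.29} → pass.
2 of 4 fail.

2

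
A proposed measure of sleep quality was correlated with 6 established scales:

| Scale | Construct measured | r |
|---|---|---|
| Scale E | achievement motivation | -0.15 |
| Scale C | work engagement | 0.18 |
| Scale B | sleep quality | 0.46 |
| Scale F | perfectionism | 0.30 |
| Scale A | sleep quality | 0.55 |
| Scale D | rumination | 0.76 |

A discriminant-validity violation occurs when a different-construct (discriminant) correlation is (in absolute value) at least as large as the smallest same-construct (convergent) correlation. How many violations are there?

1

Convergent (same construct = sleep quality): Scale B, Scale A.
Smallest convergent = 0.46. Discriminant |r|: 0.15, 0.18, 0.30, 0.76; count ≥ 0.46 → 1.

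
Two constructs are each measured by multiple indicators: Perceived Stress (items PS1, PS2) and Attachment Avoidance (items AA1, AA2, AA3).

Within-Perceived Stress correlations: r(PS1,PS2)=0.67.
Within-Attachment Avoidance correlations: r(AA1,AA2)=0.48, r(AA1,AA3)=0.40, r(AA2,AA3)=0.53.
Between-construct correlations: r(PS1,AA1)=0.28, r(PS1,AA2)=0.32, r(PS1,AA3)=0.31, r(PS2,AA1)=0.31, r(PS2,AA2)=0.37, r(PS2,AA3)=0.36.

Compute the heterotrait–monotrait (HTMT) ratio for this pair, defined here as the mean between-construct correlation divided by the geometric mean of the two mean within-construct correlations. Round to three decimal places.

0.579

Between-construct mean = 1.95/6 = 0.3250.
Mean within-PS = 0.67/1 = 0.6700; mean within-AA = 1.41/3 = 0.4700.
Geometric mean = √(0.6700 × 0.4700) = 0.5612.
HTMT = 0.3250 / 0.5612 = 0.579.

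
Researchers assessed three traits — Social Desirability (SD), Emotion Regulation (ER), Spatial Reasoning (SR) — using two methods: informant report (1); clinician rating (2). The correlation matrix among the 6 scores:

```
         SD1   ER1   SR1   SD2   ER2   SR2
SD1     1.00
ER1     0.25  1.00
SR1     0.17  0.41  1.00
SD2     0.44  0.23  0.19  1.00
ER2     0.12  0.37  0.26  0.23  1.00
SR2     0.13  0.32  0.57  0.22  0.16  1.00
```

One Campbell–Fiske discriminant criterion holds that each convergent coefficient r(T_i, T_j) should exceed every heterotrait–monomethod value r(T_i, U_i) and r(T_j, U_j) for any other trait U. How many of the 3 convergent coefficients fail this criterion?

1

Convergent coefficients and their comparison sets:
SD (methods 1·2): 0.44 vs {0.25, 0.23, 0.17, 0.22} → pass.
ER (methods 1·2): 0.37 vs {0.25, 0.23, 0.41, 0.16} → fail.
SR (methods 1·2): 0.57 vs {0.17, 0.22, 0.41, 0.16} → pass.
1 of 3 fail.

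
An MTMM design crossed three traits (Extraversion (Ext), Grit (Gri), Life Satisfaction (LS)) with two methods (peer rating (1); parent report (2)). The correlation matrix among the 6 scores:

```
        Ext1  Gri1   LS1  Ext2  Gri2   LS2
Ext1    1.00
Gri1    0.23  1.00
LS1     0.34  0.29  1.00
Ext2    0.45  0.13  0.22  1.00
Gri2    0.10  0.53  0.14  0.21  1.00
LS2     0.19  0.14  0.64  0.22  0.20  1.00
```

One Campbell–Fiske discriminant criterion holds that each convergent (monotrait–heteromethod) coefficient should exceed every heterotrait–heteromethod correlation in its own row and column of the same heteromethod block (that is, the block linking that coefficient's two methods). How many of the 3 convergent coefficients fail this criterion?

0

Each convergent coefficient versus the relevant comparison correlations:
Ext (methods 1·2): 0.45 vs {0.10, 0.13, 0.19, 0.22} → pass.
Gri (methods 1·2): 0.53 vs {0.13, 0.10, 0.14, 0.14} → pass.
LS (methods 1·2): 0.64 vs {0.22, 0.19, 0.14, 0.14} → pass.
0 of 3 fail.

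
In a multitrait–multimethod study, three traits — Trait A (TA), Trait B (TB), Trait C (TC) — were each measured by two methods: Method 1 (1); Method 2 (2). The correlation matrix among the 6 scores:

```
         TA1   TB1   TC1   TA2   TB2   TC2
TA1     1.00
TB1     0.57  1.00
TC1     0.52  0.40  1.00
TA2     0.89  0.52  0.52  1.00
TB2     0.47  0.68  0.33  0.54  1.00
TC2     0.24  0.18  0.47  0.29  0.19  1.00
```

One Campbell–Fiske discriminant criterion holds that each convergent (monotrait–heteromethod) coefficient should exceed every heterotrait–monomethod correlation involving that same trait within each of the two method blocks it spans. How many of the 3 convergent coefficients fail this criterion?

1

Checking each validity diagonal entry against its comparison values:
TA (methods 1·2): 0.89 vs {0.57, 0.54, 0.52, 0.29} → pass.
TB (methods 1·2): 0.68 vs {0.57, 0.54, 0.40, 0.19} → pass.
TC (methods 1·2): 0.47 vs {0.52, 0.29, 0.40, 0.19} → fail.
1 of 3 fail.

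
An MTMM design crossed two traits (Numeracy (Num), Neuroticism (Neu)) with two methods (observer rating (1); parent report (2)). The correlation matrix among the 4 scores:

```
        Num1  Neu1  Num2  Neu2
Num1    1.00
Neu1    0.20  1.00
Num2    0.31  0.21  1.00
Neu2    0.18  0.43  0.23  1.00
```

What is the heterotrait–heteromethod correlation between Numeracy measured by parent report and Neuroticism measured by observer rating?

Different traits and methods: r(Num2, Neu1) = 0.21.

0.21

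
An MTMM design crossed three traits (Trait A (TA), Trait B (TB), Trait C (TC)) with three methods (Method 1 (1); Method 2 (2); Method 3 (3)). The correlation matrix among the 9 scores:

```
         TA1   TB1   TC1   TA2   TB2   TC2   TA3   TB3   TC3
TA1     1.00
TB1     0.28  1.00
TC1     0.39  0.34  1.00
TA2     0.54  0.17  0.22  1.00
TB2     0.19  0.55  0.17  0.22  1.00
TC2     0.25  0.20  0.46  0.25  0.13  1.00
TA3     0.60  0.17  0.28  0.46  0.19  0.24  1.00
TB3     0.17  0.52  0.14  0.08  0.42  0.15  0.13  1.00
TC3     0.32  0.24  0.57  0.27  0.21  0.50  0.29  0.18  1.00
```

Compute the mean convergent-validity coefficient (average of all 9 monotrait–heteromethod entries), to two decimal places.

Convergent values: 0.54, 0.60, 0.46, 0.55, 0.52, 0.42, 0.46, 0.57, 0.50; mean = 4.62/9 = 0.51.

0.51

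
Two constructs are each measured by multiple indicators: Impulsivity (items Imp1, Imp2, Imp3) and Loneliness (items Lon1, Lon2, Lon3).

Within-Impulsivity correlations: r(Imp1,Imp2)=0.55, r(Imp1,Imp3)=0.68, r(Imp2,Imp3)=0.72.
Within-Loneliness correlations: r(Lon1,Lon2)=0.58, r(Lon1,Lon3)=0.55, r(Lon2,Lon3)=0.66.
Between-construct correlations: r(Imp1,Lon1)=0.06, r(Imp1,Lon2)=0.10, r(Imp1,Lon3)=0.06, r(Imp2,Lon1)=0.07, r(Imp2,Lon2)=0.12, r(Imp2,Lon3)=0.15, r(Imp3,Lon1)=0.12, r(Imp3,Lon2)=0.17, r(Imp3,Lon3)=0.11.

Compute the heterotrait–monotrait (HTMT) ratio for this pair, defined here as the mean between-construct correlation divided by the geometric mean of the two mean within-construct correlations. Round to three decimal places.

0.171

Mean heterotrait r = 0.96/9 = 0.1067.
Mean within-Imp = 1.95/3 = 0.6500; mean within-Lon = 1.79/3 = 0.5967.
Geometric mean = √(0.6500 × 0.5967) = 0.6228.
HTMT = 0.1067 / 0.6228 = 0.171.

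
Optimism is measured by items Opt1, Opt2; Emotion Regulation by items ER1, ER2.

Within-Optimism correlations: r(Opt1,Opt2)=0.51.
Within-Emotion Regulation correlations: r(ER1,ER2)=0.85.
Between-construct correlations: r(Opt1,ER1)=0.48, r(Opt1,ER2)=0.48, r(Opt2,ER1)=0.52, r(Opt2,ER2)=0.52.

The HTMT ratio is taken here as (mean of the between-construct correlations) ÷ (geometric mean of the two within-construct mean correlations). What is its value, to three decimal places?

0.759

Between-construct mean = 2.00/4 = 0.5000.
Mean within-Opt = 0.51/1 = 0.5100; mean within-ER = 0.85/1 = 0.8500.
Geometric mean = √(0.5100 × 0.8500) = 0.6584.
HTMT = 0.5000 / 0.6584 = 0.759.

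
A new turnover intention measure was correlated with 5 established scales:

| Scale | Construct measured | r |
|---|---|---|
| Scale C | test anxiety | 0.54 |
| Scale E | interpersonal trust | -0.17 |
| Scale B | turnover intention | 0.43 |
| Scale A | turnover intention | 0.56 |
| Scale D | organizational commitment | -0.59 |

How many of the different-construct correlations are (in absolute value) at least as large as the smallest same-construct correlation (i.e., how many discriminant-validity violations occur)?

Convergent (same construct = turnover intention): Scale B, Scale A.
Smallest convergent = 0.43. Discriminant |r|: 0.54, 0.17, 0.59; count ≥ 0.43 → 2.

2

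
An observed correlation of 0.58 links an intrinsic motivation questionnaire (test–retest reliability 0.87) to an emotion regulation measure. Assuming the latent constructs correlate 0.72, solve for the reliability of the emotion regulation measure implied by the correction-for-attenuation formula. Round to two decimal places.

r_true = r_obs / √(r_xx · r_yy) ⇒ 0.72 = 0.58 / √(0.87 · r_yy).
√(0.87 · r_yy) = 0.58 / 0.72 = 0.8056; 0.87 · r_yy = 0.6490; r_yy = 0.6490 / 0.87 ≈ 0.75.

0.75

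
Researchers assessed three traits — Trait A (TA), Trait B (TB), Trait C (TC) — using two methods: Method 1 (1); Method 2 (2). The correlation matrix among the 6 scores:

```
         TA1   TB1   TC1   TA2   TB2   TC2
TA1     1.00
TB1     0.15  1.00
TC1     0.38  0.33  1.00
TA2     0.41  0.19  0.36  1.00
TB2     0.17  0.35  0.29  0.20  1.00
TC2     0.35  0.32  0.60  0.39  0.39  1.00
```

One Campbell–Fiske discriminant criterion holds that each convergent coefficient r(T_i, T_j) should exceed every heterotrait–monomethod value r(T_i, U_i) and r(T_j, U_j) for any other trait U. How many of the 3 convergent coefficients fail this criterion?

Convergent coefficients and their comparison sets:
TA (methods 1·2): 0.41 vs {0.15, 0.20, 0.38, 0.39} → pass.
TB (methods 1·2): 0.35 vs {0.15, 0.20, 0.33, 0.39} → fail.
TC (methods 1·2): 0.60 vs {0.38, 0.39, 0.33, 0.39} → pass.
1 of 3 fail.

1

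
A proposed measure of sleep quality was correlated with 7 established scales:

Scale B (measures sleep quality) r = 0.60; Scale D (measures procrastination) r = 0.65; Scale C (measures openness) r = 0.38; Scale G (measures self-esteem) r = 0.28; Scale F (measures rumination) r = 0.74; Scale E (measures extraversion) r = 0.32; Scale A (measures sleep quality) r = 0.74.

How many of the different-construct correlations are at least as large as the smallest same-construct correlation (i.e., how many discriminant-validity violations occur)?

2

Convergent (same construct = sleep quality): Scale B, Scale A.
Smallest convergent = 0.60. Discriminant values: 0.65, 0.38, 0.28, 0.74, 0.32; count ≥ 0.60 → 2.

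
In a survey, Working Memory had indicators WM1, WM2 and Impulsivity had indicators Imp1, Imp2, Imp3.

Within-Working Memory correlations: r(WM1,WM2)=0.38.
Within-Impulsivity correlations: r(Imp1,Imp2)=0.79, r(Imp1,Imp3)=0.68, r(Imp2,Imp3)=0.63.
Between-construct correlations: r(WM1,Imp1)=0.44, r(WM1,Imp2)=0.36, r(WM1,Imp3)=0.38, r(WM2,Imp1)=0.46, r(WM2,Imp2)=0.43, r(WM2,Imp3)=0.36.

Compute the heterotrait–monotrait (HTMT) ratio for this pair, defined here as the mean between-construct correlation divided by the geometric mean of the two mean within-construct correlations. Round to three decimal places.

0.785

Mean between = 2.43/6 = 0.4050.
Mean within-WM = 0.38/1 = 0.3800; mean within-Imp = 2.10/3 = 0.7000.
Geometric mean = √(0.3800 × 0.7000) = 0.5158.
HTMT = 0.4050 / 0.5158 = 0.785.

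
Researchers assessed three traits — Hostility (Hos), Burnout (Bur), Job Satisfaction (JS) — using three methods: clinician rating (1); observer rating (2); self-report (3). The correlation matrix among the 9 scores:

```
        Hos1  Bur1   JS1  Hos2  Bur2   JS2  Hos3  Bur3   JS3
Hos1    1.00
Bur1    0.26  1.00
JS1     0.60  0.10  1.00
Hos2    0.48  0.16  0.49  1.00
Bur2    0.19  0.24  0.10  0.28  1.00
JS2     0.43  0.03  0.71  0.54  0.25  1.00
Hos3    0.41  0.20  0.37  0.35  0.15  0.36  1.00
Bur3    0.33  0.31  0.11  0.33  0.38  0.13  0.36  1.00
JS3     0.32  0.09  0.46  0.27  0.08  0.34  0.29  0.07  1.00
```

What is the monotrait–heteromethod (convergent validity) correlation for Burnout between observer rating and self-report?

Same trait (Bur), different methods: r(Bur2, Bur3) = 0.38.

0.38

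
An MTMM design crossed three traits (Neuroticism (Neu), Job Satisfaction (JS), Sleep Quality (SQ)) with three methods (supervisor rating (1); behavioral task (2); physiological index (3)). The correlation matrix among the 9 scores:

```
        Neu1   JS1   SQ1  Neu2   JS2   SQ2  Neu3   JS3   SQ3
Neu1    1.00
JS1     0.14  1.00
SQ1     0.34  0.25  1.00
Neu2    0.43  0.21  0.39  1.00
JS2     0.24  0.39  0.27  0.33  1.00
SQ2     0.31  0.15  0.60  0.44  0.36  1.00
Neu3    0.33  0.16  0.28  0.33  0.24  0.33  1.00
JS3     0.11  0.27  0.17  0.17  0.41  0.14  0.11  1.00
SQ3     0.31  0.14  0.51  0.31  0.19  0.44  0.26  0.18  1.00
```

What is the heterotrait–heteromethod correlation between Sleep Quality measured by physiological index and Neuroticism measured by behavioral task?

0.31

Different traits and methods: r(SQ3, Neu2) = 0.31.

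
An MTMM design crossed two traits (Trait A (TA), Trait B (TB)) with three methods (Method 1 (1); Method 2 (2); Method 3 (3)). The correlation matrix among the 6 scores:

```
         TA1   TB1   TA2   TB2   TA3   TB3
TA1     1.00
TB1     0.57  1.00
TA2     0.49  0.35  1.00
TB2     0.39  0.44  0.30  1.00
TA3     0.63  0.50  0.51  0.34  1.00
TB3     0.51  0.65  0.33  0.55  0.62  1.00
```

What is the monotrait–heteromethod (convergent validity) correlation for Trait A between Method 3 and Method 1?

Same trait (TA), different methods: r(TA3, TA1) = 0.63.

0.63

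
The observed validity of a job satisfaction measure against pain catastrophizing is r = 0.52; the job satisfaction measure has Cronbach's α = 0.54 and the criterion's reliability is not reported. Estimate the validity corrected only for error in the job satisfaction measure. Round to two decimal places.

Single correction: r_c = r_obs / √r_xx = 0.52 / √0.54 = 0.52 / 0.7348 ≈ 0.71.

0.71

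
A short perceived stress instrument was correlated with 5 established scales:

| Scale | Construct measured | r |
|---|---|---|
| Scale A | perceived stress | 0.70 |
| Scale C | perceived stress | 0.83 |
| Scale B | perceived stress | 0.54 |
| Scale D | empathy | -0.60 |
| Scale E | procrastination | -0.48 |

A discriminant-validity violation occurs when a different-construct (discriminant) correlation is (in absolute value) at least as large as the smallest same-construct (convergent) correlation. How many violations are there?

1

Convergent (same construct = perceived stress): Scale A, Scale C, Scale B.
Smallest convergent = 0.54. Discriminant |r|: 0.60, 0.48; count ≥ 0.54 → 1.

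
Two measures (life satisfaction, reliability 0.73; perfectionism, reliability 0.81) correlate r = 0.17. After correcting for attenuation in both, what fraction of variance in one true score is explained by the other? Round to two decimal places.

Disattenuated r = 0.17 / √(0.73 × 0.81) = 0.17 / 0.7690 = 0.2211.
Shared true-score variance = 0.2211² = 0.0489 ≈ 0.05.

0.05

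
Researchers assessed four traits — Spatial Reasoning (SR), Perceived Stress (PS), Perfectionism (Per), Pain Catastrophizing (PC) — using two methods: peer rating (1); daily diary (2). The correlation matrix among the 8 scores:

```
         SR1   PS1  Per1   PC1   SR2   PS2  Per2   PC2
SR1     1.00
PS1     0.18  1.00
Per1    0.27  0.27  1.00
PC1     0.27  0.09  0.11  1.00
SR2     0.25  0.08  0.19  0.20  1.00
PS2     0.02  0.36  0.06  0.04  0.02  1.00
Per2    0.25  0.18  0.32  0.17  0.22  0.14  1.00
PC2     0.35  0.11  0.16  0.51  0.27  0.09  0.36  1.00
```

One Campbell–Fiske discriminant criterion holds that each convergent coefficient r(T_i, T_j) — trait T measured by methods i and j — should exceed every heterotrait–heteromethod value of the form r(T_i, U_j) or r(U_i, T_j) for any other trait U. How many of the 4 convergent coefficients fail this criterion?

Checking each validity diagonal entry against its comparison values:
SR (methods 1·2): 0.25 vs {0.02, 0.08, 0.25, 0.19, 0.35, 0.20} → fail.
PS (methods 1·2): 0.36 vs {0.08, 0.02, 0.18, 0.06, 0.11, 0.04} → pass.
Per (methods 1·2): 0.32 vs {0.19, 0.25, 0.06, 0.18, 0.16, 0.17} → pass.
PC (methods 1·2): 0.51 vs {0.20, 0.35, 0.04, 0.11, 0.17, 0.16} → pass.
1 of 4 fail.

1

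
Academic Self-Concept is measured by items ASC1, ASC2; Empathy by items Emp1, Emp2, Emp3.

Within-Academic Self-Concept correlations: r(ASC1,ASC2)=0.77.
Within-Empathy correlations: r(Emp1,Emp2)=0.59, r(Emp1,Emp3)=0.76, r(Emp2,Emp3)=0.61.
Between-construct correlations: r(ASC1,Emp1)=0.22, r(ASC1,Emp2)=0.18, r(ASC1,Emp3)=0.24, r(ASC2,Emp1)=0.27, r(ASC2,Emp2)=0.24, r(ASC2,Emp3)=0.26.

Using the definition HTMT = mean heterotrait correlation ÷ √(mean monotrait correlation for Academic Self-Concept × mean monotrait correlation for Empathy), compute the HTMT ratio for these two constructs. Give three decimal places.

Between-construct mean = 1.41/6 = 0.2350.
Mean within-ASC = 0.77/1 = 0.7700; mean within-Emp = 1.96/3 = 0.6533.
Geometric mean = √(0.7700 × 0.6533) = 0.7093.
HTMT = 0.2350 / 0.7093 = 0.331.

0.331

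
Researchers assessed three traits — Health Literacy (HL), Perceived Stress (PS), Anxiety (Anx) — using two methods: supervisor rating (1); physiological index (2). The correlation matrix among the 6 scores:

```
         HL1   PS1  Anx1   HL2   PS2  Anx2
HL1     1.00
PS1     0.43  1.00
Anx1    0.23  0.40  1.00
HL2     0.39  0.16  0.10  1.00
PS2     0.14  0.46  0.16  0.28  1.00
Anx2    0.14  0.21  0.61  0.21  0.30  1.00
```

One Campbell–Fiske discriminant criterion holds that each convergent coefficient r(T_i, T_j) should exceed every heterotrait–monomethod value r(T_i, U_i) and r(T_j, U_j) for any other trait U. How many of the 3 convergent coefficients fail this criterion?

Checking each validity diagonal entry against its comparison values:
HL (methods 1·2): 0.39 vs {0.43, 0.28, 0.23, 0.21} → fail.
PS (methods 1·2): 0.46 vs {0.43, 0.28, 0.40, 0.30} → pass.
Anx (methods 1·2): 0.61 vs {0.23, 0.21, 0.40, 0.30} → pass.
1 of 3 fail.

1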